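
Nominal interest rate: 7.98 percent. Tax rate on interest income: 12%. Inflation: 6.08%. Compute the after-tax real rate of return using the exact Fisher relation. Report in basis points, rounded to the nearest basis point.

After-tax nominal return = 7.98% × (1 − 0.12) = 7.0224%.
1 + r = 1.070224 / 1.06080 = 1.008884
After-tax real rate = 1.008884 − 1 → 89 basis points.

89 basis points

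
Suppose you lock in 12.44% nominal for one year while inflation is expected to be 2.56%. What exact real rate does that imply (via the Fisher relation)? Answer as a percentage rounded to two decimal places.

9.63%

By the Fisher relation, 1 + r = (1 + i)/(1 + π).
1 + r = 1.12440 / 1.02560 = 1.096334
r = 1.096334 − 1 = 9.6334%, i.e. 9.63%.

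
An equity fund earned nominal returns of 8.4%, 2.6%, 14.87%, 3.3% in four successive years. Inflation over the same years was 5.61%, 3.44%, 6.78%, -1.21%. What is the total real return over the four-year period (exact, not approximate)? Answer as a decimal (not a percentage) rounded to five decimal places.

Nominal growth factor = 1.0840 × 1.0260 × 1.1487 × 1.0330 = 1.3197254
Price-level growth factor = 1.0561 × 1.0344 × 1.0678 × 0.9879 = 1.1523820
Real growth factor = 1.3197254 / 1.1523820 = 1.1452153
Total real return = 1.1452153 − 1 → 0.14522.

0.14522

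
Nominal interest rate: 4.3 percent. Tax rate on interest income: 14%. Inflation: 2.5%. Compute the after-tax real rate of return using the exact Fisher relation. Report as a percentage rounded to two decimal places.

After-tax nominal return = 4.3% × (1 − 0.14) = 3.6980%.
1 + r = 1.03698 / 1.02500 = 1.011688
After-tax real rate = 1.011688 − 1 → 1.17%.

1.17%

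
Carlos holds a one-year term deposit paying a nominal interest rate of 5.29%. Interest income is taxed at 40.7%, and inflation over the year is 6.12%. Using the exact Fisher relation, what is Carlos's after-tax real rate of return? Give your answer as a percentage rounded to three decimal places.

-2.811%

After-tax nominal return = 5.29% × (1 − 0.407) = 3.13697%.
1 + r = 1.0313697 / 1.06120 = 0.971890
After-tax real rate = 0.971890 − 1 → -2.811%.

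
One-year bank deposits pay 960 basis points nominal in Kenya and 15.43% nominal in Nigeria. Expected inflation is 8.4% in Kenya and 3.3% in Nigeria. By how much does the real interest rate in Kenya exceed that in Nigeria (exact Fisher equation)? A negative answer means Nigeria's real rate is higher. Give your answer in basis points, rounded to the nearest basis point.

-1064 basis points

Kenya: (1 + 0.0960)/(1 + 0.0840) − 1 = 1.1070%
Nigeria: (1 + 0.1543)/(1 + 0.0330) − 1 = 11.7425%
Differential = 1.1070% − 11.7425% = -10.6355% → -1064 basis points.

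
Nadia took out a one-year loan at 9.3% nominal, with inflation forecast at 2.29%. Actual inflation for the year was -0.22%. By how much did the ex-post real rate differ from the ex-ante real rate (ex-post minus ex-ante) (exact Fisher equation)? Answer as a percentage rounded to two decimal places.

Ex-ante: (1 + 0.0930)/(1 + 0.0229) − 1 = 6.8531%
Ex-post: (1 + 0.0930)/(1 − 0.0022) − 1 = 9.5410%
Difference (ex-post − ex-ante) = 2.6879% → 2.69%.

2.69%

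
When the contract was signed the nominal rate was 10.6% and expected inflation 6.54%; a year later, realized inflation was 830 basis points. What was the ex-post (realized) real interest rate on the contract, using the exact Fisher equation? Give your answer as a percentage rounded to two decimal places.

Ex-post: (1 + 0.1060)/(1 + 0.0830) − 1 = 2.1237%
So the realized real rate is 2.12%.

2.12%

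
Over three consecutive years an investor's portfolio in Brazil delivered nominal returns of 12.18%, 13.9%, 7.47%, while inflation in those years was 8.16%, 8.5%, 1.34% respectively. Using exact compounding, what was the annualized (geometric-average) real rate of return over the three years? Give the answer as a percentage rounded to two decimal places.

4.91%

Compound the nominal returns: 1.1218 × 1.1390 × 1.0747 = 1.37317665.
Compound inflation: 1.0816 × 1.0850 × 1.0134 = 1.18926138.
Deflate: 1.37317665 / 1.18926138 = 1.15464663.
Annualized real rate = 1.15464663^(1/3) − 1 = 4.9099% → 4.91%.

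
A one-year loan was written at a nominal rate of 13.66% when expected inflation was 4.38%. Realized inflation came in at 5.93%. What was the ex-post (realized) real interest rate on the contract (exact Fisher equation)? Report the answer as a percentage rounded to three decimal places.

7.297%

Ex-post: (1 + 0.1366)/(1 + 0.0593) − 1 = 7.2973%
So the realized real rate is 7.297%.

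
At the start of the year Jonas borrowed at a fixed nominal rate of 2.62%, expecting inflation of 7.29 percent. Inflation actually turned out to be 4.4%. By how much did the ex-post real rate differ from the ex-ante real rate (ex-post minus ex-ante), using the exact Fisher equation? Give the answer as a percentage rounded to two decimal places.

2.65%

Ex-ante: (1 + 0.0262)/(1 + 0.0729) − 1 = -4.3527%
Ex-post: (1 + 0.0262)/(1 + 0.0440) − 1 = -1.7050%
Difference (ex-post − ex-ante) = 2.6477% → 2.65%.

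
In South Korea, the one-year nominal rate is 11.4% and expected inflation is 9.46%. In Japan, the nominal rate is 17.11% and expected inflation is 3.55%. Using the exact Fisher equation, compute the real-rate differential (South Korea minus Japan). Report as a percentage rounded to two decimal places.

South Korea: (1 + 0.1140)/(1 + 0.0946) − 1 = 1.7723%
Japan: (1 + 0.1711)/(1 + 0.0355) − 1 = 13.0951%
Differential = 1.7723% − 13.0951% = -11.3228% → -11.32%.

-11.32%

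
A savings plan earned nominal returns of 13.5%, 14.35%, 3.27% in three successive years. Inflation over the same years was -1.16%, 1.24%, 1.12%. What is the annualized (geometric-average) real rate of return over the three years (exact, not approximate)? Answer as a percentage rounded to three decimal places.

Compound the nominal returns: 1.1350 × 1.1435 × 1.0327 = 1.34031293.
Compound inflation: 0.9884 × 1.0124 × 1.0112 = 1.01186351.
Deflate: 1.34031293 / 1.01186351 = 1.32459854.
Annualized real rate = 1.32459854^(1/3) − 1 = 9.8234% → 9.823%.

9.823%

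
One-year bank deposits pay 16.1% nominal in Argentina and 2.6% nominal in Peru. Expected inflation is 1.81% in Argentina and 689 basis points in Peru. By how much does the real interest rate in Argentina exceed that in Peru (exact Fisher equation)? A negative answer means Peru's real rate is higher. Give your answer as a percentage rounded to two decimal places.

18.05%

Argentina: (1 + 0.1610)/(1 + 0.0181) − 1 = 14.0359%
Peru: (1 + 0.0260)/(1 + 0.0689) − 1 = -4.0135%
Differential = 14.0359% − (-4.0135%) = 18.0494% → 18.05%.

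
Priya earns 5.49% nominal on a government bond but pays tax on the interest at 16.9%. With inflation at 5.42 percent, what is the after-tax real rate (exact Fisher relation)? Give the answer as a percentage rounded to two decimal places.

After-tax nominal return = 5.49% × (1 − 0.169) = 4.56219%.
1 + r = 1.0456219 / 1.05420 = 0.991863
After-tax real rate = 0.991863 − 1 → -0.81%.

-0.81%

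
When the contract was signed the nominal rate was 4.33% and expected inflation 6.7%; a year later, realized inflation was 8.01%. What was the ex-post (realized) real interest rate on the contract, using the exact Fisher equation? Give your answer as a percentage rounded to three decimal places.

-3.407%

Ex-post: (1 + 0.0433)/(1 + 0.0801) − 1 = -3.4071%
So the realized real rate is -3.407%.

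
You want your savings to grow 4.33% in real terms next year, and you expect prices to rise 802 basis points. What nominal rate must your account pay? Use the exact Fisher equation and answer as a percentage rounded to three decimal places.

12.697%

(1 + i) = (1 + r)(1 + π) = 1.04330 × 1.08020 = 1.12697266
i = 1.12697266 − 1, so the required nominal rate is 12.697%.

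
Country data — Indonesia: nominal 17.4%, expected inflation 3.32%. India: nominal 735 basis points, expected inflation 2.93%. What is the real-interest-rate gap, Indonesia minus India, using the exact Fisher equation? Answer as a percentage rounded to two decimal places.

9.33%

Indonesia: (1 + 0.1740)/(1 + 0.0332) − 1 = 13.6276%
India: (1 + 0.0735)/(1 + 0.0293) − 1 = 4.2942%
Differential = 13.6276% − 4.2942% = 9.3334% → 9.33%.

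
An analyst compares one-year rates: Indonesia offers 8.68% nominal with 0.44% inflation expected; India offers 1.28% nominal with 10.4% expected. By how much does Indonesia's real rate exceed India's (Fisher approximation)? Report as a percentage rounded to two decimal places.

Indonesia: 8.68% − 0.44% = 8.240%
India: 1.28% − 10.4% = -9.120%
Differential = 17.360% → 17.36%.

17.36%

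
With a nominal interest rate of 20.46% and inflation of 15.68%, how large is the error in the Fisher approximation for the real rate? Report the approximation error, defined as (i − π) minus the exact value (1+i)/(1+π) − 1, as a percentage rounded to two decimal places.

Approximate: r ≈ 20.460% − 15.680% = 4.7800%
Exact: (1 + 0.2046)/(1 + 0.1568) − 1 = 4.1321%
Error = 4.7800% − 4.1321% = 0.6479% → 0.65%.

0.65%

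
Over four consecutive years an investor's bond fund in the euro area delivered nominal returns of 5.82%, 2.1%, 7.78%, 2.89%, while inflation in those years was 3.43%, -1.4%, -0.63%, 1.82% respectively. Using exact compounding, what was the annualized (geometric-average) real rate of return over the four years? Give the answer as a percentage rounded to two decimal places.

3.81%

Nominal growth factor = 1.0582 × 1.0210 × 1.0778 × 1.0289 = 1.19813249
Price-level growth factor = 1.0343 × 0.9860 × 0.9937 × 1.0182 = 1.03183872
Real growth factor = 1.19813249 / 1.03183872 = 1.16116256
Annualized real rate = 1.16116256^(1/4) − 1 = 3.8062% → 3.81%.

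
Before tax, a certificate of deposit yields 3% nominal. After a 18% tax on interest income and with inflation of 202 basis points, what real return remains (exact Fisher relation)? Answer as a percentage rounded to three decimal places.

After-tax nominal return = 3% × (1 − 0.18) = 2.4600%.
1 + r = 1.02460 / 1.02020 = 1.004313
After-tax real rate = 1.004313 − 1 → 0.431%.

0.431%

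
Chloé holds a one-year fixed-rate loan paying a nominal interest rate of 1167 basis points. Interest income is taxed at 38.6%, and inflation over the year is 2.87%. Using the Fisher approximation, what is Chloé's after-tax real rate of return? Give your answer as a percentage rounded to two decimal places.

4.30%

After-tax nominal return = 11.67% × (1 − 0.386) = 7.16538%.
r ≈ 7.16538% − 2.87% → 4.30%.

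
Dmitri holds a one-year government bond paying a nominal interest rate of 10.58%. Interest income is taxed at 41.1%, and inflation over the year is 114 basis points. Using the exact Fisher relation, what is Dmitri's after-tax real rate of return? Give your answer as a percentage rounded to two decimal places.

After-tax nominal return = 10.58% × (1 − 0.411) = 6.23162%.
1 + r = 1.0623162 / 1.01140 = 1.050342
After-tax real rate = 1.050342 − 1 → 5.03%.

5.03%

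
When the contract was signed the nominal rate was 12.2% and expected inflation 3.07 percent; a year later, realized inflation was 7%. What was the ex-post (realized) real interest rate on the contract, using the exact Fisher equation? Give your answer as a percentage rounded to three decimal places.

Ex-post: (1 + 0.1220)/(1 + 0.0700) − 1 = 4.8598%
So the realized real rate is 4.860%.

4.860%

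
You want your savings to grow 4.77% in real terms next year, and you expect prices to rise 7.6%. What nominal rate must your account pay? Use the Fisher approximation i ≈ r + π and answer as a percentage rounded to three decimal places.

i ≈ r + π = 4.77% + 7.6% = 12.370%.

12.370%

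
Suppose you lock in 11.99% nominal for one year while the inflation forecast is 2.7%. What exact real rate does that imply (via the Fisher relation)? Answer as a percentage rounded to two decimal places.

9.05%

By the Fisher relation, 1 + r = (1 + i)/(1 + π).
1 + r = 1.11990 / 1.02700 = 1.090458
r = 1.090458 − 1 = 9.0458%, i.e. 9.05%.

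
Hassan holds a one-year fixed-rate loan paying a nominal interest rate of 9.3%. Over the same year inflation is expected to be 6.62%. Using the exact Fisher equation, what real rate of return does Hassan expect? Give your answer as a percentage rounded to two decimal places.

1 + r = 1.09300 / 1.06620 = 1.025136
r = 1.025136 − 1 = 2.5136%, i.e. 2.51%.

2.51%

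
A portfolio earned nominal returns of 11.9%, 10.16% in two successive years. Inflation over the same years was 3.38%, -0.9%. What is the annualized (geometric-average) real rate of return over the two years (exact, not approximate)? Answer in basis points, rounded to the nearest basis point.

969 basis points

Compound the nominal returns: 1.1190 × 1.1016 = 1.23269040.
Compound inflation: 1.0338 × 0.9910 = 1.02449580.
Deflate: 1.23269040 / 1.02449580 = 1.20321665.
Annualized real rate = 1.20321665^(1/2) − 1 = 9.6912% → 969 basis points.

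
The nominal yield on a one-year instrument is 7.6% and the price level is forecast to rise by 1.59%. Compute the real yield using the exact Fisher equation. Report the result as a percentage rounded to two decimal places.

By the Fisher equation, 1 + r = (1 + i)/(1 + π).
1 + r = 1.07600 / 1.01590 = 1.059159
r = 1.059159 − 1 = 5.9159%, i.e. 5.92%.

5.92%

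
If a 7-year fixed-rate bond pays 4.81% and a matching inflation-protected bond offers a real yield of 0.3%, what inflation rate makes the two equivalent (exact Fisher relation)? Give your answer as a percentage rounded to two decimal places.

4.50%

(1 + π) = (1 + i)/(1 + r) = 1.04810 / 1.00300 = 1.044965
Break-even inflation = 1.044965 − 1 → 4.50%.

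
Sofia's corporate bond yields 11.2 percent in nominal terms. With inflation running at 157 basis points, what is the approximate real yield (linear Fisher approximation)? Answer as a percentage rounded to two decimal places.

9.63%

r ≈ i − π = 11.2% − 1.57% = 9.63%.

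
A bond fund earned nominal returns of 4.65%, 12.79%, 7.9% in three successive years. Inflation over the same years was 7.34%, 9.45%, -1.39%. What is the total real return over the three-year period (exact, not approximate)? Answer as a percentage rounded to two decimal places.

Compound the nominal returns: 1.0465 × 1.1279 × 1.0790 = 1.273595.
Compound inflation: 1.0734 × 1.0945 × 0.9861 = 1.158506.
Deflate: 1.273595 / 1.158506 = 1.099342.
Total real return = 1.099342 − 1 → 9.93%.

9.93%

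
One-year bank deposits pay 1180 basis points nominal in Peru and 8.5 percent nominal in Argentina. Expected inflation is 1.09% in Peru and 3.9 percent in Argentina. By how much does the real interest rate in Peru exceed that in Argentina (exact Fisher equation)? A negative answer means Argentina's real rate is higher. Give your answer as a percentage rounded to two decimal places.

Peru: (1 + 0.1180)/(1 + 0.0109) − 1 = 10.5945%
Argentina: (1 + 0.0850)/(1 + 0.0390) − 1 = 4.4273%
Differential = 10.5945% − 4.4273% = 6.1672% → 6.17%.

6.17%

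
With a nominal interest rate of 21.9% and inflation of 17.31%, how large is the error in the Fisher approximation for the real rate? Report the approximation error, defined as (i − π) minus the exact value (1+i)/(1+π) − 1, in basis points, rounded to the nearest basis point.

Approximate: r ≈ 21.900% − 17.310% = 4.5900%
Exact: (1 + 0.2190)/(1 + 0.1731) − 1 = 3.9127%
Error = 4.5900% − 3.9127% = 0.6773% → 68 basis points.

68 basis points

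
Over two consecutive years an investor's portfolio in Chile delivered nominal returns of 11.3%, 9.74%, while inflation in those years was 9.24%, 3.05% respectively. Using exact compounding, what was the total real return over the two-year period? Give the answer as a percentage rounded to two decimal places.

8.50%

Compound the nominal returns: 1.1130 × 1.0974 = 1.221406.
Compound inflation: 1.0924 × 1.0305 = 1.125718.
Deflate: 1.221406 / 1.125718 = 1.085002.
Total real return = 1.085002 − 1 → 8.50%.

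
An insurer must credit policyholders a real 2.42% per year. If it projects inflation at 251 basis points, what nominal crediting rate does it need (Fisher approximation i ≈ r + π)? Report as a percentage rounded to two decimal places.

4.93%

i ≈ r + π = 2.42% + 2.51% = 4.93%.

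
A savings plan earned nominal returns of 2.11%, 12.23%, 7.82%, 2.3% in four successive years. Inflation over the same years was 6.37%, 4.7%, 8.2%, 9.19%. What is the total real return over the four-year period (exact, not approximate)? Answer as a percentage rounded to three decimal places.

-3.933%

Compound the nominal returns: 1.0211 × 1.1223 × 1.0782 × 1.0230 = 1.264015.
Compound inflation: 1.0637 × 1.0470 × 1.0820 × 1.0919 = 1.315758.
Deflate: 1.264015 / 1.315758 = 0.960674.
Total real return = 0.960674 − 1 → -3.933%.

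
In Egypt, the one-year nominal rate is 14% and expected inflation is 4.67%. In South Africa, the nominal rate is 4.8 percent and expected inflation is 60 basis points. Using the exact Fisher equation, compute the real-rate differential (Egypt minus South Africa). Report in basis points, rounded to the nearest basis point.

474 basis points

Egypt: (1 + 0.1400)/(1 + 0.0467) − 1 = 8.9137%
South Africa: (1 + 0.0480)/(1 + 0.0060) − 1 = 4.1750%
Differential = 8.9137% − 4.1750% = 4.7388% → 474 basis points.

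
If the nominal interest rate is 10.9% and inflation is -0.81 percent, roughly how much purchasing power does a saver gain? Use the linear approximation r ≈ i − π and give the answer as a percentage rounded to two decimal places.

r ≈ i − π = 10.9% − (-0.81%) = 11.71%.

11.71%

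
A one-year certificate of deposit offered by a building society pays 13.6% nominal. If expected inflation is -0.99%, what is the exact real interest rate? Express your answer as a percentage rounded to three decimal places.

14.736%

1 + r = 1.13600 / 0.99010 = 1.147359
r = 1.147359 − 1 = 14.7359%, i.e. 14.736%.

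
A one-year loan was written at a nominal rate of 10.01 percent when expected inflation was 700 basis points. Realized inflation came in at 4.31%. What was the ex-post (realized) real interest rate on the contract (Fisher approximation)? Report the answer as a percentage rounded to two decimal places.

5.70%

Ex-post: 10.01% − 4.31% = 5.700%
So the realized real rate is 5.70%.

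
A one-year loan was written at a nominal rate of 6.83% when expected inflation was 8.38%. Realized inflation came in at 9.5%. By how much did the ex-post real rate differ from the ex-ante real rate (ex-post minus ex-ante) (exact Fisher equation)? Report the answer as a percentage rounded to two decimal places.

-1.01%

Ex-ante: (1 + 0.0683)/(1 + 0.0838) − 1 = -1.4302%
Ex-post: (1 + 0.0683)/(1 + 0.0950) − 1 = -2.4384%
Difference (ex-post − ex-ante) = -1.0082% → -1.01%.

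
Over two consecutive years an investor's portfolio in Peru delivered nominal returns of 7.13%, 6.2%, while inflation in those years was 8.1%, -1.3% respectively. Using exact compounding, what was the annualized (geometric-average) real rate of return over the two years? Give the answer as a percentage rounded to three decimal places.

3.263%

Compound the nominal returns: 1.0713 × 1.0620 = 1.13772060.
Compound inflation: 1.0810 × 0.9870 = 1.06694700.
Deflate: 1.13772060 / 1.06694700 = 1.06633282.
Annualized real rate = 1.06633282^(1/2) − 1 = 3.2634% → 3.263%.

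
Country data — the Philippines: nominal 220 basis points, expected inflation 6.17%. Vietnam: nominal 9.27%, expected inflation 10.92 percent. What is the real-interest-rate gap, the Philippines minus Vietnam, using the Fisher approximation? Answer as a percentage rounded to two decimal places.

-2.32%

The Philippines: 2.2% − 6.17% = -3.970%
Vietnam: 9.27% − 10.92% = -1.650%
Differential = -2.320% → -2.32%.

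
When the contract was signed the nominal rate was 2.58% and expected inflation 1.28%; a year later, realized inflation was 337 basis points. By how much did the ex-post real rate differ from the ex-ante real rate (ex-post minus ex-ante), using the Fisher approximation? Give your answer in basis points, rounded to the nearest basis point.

-209 basis points

Ex-ante: 2.58% − 1.28% = 1.300%
Ex-post: 2.58% − 3.37% = -0.790%
Difference (ex-post − ex-ante) = -2.0900% → -209 basis points.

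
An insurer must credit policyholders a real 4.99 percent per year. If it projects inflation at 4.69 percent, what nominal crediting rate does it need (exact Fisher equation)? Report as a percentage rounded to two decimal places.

9.91%

(1 + i) = (1 + r)(1 + π) = 1.04990 × 1.04690 = 1.09914031
i = 1.09914031 − 1, so the required nominal rate is 9.91%.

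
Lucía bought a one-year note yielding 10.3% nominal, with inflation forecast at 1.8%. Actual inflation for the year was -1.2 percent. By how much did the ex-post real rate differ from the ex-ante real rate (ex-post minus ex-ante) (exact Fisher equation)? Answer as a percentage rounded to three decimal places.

Ex-ante: (1 + 0.1030)/(1 + 0.0180) − 1 = 8.3497%
Ex-post: (1 + 0.1030)/(1 − 0.0120) − 1 = 11.6397%
Difference (ex-post − ex-ante) = 3.2900% → 3.290%.

3.290%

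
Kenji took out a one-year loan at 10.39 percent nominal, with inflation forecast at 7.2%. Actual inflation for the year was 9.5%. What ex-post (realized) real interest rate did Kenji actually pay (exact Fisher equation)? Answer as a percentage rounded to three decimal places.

Ex-post: (1 + 0.1039)/(1 + 0.0950) − 1 = 0.8128%
So the realized real rate is 0.813%.

0.813%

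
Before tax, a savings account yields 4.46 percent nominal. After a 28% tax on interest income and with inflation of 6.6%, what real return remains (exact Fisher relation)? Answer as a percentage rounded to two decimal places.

After-tax nominal return = 4.46% × (1 − 0.28) = 3.2112%.
1 + r = 1.032112 / 1.06600 = 0.968210
After-tax real rate = 0.968210 − 1 → -3.18%.

-3.18%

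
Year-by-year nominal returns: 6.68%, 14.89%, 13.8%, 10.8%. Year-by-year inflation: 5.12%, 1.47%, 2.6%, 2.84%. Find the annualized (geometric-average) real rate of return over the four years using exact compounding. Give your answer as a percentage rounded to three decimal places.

Compound the nominal returns: 1.0668 × 1.1489 × 1.1380 × 1.1080 = 1.54542260.
Compound inflation: 1.0512 × 1.0147 × 1.0260 × 1.0284 = 1.12546616.
Deflate: 1.54542260 / 1.12546616 = 1.37314000.
Annualized real rate = 1.37314000^(1/4) − 1 = 8.2502% → 8.250%.

8.250%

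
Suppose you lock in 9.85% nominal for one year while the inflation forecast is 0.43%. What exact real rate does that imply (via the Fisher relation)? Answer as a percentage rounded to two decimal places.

By the Fisher relation, 1 + r = (1 + i)/(1 + π).
1 + r = 1.09850 / 1.00430 = 1.093797
r = 1.093797 − 1 = 9.3797%, i.e. 9.38%.

9.38%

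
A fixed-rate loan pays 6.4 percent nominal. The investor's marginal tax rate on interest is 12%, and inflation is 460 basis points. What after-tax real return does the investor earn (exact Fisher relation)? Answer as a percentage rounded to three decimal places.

0.987%

After-tax nominal return = 6.4% × (1 − 0.12) = 5.6320%.
1 + r = 1.05632 / 1.04600 = 1.009866
After-tax real rate = 1.009866 − 1 → 0.987%.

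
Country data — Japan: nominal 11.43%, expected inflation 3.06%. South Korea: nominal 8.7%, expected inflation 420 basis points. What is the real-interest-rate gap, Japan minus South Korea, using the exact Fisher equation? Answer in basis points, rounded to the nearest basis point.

380 basis points

Japan: (1 + 0.1143)/(1 + 0.0306) − 1 = 8.1215%
South Korea: (1 + 0.0870)/(1 + 0.0420) − 1 = 4.3186%
Differential = 8.1215% − 4.3186% = 3.8029% → 380 basis points.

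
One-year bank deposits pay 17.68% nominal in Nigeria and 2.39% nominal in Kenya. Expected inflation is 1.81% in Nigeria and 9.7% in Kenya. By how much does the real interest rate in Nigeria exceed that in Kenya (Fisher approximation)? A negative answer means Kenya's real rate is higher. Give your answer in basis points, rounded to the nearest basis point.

2318 basis points

Nigeria: 17.68% − 1.81% = 15.870%
Kenya: 2.39% − 9.7% = -7.310%
Differential = 23.180% → 2318 basis points.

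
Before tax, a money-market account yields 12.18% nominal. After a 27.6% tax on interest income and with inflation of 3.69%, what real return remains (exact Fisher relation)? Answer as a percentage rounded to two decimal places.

After-tax nominal return = 12.18% × (1 − 0.276) = 8.81832%.
1 + r = 1.0881832 / 1.03690 = 1.049458
After-tax real rate = 1.049458 − 1 → 4.95%.

4.95%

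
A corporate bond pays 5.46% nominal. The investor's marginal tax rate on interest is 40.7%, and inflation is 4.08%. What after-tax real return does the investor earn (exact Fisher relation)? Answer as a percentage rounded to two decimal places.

After-tax nominal return = 5.46% × (1 − 0.407) = 3.23778%.
1 + r = 1.0323778 / 1.04080 = 0.991908
After-tax real rate = 0.991908 − 1 → -0.81%.

-0.81%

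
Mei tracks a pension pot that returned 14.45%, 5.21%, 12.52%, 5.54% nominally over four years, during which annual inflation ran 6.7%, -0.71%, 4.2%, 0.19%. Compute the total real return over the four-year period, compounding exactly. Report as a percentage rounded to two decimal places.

Compound the nominal returns: 1.1445 × 1.0521 × 1.1252 × 1.0554 = 1.429946.
Compound inflation: 1.0670 × 0.9929 × 1.0420 × 1.0019 = 1.106018.
Deflate: 1.429946 / 1.106018 = 1.292878.
Total real return = 1.292878 − 1 → 29.29%.

29.29%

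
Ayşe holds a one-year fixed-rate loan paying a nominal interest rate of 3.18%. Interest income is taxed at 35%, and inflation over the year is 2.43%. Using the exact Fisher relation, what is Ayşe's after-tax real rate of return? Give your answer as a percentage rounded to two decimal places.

-0.35%

After-tax nominal return = 3.18% × (1 − 0.35) = 2.0670%.
1 + r = 1.02067 / 1.02430 = 0.996456
After-tax real rate = 0.996456 − 1 → -0.35%.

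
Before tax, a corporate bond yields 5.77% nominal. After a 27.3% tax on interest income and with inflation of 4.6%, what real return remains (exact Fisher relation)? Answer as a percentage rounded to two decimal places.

-0.39%

After-tax nominal return = 5.77% × (1 − 0.273) = 4.19479%.
1 + r = 1.0419479 / 1.04600 = 0.996126
After-tax real rate = 0.996126 − 1 → -0.39%.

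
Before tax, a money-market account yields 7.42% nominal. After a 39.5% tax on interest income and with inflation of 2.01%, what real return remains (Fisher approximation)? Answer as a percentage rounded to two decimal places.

2.48%

After-tax nominal return = 7.42% × (1 − 0.395) = 4.4891%.
r ≈ 4.4891% − 2.01% → 2.48%.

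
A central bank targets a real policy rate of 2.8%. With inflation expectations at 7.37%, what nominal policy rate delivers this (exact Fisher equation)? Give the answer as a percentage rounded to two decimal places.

(1 + i) = (1 + r)(1 + π) = 1.02800 × 1.07370 = 1.1037636
i = 1.1037636 − 1, so the required nominal rate is 10.38%.

10.38%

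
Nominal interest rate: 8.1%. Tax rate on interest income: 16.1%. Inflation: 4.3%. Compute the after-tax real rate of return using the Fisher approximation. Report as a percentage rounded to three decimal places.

2.496%

After-tax nominal return = 8.1% × (1 − 0.161) = 6.7959%.
r ≈ 6.7959% − 4.3% → 2.496%.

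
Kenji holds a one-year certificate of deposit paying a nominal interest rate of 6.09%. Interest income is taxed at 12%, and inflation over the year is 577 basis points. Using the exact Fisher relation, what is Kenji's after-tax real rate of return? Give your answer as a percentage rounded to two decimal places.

After-tax nominal return = 6.09% × (1 − 0.12) = 5.3592%.
1 + r = 1.053592 / 1.05770 = 0.996116
After-tax real rate = 0.996116 − 1 → -0.39%.

-0.39%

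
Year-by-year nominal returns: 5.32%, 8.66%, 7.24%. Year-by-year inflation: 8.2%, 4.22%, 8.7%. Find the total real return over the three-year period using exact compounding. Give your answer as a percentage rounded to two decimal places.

Compound the nominal returns: 1.0532 × 1.0866 × 1.0724 = 1.227262.
Compound inflation: 1.0820 × 1.0422 × 1.0870 = 1.225767.
Deflate: 1.227262 / 1.225767 = 1.001220.
Total real return = 1.001220 − 1 → 0.12%.

0.12%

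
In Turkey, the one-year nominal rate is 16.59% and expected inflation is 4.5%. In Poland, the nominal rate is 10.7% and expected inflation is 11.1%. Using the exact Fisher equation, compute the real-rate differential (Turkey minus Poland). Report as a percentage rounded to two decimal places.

11.93%

Turkey: (1 + 0.1659)/(1 + 0.0450) − 1 = 11.5694%
Poland: (1 + 0.1070)/(1 + 0.1110) − 1 = -0.3600%
Differential = 11.5694% − (-0.3600%) = 11.9294% → 11.93%.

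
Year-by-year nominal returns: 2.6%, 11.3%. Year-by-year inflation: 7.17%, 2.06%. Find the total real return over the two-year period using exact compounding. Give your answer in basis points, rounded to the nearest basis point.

440 basis points

Compound the nominal returns: 1.0260 × 1.1130 = 1.141938.
Compound inflation: 1.0717 × 1.0206 = 1.093777.
Deflate: 1.141938 / 1.093777 = 1.044032.
Total real return = 1.044032 − 1 → 440 basis points.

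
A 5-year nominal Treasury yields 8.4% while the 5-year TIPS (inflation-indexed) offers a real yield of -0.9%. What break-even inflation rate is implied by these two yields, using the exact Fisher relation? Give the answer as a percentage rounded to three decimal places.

9.384%

(1 + π) = (1 + i)/(1 + r) = 1.08400 / 0.99100 = 1.0938446
Break-even inflation = 1.0938446 − 1 → 9.384%.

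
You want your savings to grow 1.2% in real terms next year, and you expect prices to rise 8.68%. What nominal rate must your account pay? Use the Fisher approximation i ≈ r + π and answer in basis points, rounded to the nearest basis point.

i ≈ r + π = 1.2% + 8.68% = 988 basis points.

988 basis points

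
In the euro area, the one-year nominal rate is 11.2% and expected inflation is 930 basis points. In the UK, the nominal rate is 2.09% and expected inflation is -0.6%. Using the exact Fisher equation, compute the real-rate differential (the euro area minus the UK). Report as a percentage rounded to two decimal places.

-0.97%

The euro area: (1 + 0.1120)/(1 + 0.0930) − 1 = 1.7383%
The UK: (1 + 0.0209)/(1 − 0.0060) − 1 = 2.7062%
Differential = 1.7383% − 2.7062% = -0.9679% → -0.97%.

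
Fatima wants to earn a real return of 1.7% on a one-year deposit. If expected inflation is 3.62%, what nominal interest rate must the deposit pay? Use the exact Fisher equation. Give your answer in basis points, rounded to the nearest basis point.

(1 + i) = (1 + r)(1 + π) = 1.01700 × 1.03620 = 1.0538154
i = 1.0538154 − 1, so the required nominal rate is 538 basis points.

538 basis points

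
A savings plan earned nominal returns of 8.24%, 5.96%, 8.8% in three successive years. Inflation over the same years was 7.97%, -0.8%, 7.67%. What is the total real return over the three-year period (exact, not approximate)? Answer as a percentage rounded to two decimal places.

Nominal growth factor = 1.0824 × 1.0596 × 1.0880 = 1.247839
Price-level growth factor = 1.0797 × 0.9920 × 1.0767 = 1.153213
Real growth factor = 1.247839 / 1.153213 = 1.082055
Total real return = 1.082055 − 1 → 8.21%.

8.21%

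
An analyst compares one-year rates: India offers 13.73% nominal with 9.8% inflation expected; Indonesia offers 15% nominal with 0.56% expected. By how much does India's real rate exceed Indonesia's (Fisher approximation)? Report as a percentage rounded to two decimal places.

India: 13.73% − 9.8% = 3.930%
Indonesia: 15% − 0.56% = 14.440%
Differential = -10.510% → -10.51%.

-10.51%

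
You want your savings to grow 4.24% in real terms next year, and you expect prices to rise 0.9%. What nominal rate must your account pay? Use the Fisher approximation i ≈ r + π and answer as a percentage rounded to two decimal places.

i ≈ r + π = 4.24% + 0.9% = 5.14%.

5.14%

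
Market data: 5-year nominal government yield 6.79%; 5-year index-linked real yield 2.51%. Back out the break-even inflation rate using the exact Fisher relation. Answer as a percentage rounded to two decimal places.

(1 + π) = (1 + i)/(1 + r) = 1.06790 / 1.02510 = 1.041752
Break-even inflation = 1.041752 − 1 → 4.18%.

4.18%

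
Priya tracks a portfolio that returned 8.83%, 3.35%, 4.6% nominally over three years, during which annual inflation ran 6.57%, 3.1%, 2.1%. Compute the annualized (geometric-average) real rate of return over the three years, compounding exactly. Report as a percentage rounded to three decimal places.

Compound the nominal returns: 1.0883 × 1.0335 × 1.0460 = 1.17649692.
Compound inflation: 1.0657 × 1.0310 × 1.0210 = 1.12181017.
Deflate: 1.17649692 / 1.12181017 = 1.04874867.
Annualized real rate = 1.04874867^(1/3) − 1 = 1.5992% → 1.599%.

1.599%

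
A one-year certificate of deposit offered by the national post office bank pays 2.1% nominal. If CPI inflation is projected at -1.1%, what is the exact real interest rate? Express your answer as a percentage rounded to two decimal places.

3.24%

By the Fisher relation, 1 + r = (1 + i)/(1 + π).
1 + r = 1.02100 / 0.98900 = 1.032356
r = 1.032356 − 1 = 3.2356%, i.e. 3.24%.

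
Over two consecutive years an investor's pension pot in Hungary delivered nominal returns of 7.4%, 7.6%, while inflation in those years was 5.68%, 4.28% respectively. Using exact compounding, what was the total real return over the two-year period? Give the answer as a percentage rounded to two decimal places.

Nominal growth factor = 1.0740 × 1.0760 = 1.155624
Price-level growth factor = 1.0568 × 1.0428 = 1.102031
Real growth factor = 1.155624 / 1.102031 = 1.048631
Total real return = 1.048631 − 1 → 4.86%.

4.86%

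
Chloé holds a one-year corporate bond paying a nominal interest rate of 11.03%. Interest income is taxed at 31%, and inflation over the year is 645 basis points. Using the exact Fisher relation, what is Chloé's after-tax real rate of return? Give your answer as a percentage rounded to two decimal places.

1.09%

After-tax nominal return = 11.03% × (1 − 0.31) = 7.6107%.
1 + r = 1.076107 / 1.06450 = 1.010904
After-tax real rate = 1.010904 − 1 → 1.09%.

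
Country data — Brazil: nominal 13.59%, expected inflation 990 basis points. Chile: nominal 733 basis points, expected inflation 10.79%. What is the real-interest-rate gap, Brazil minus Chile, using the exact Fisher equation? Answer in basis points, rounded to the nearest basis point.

Brazil: (1 + 0.1359)/(1 + 0.0990) − 1 = 3.3576%
Chile: (1 + 0.0733)/(1 + 0.1079) − 1 = -3.1230%
Differential = 3.3576% − (-3.1230%) = 6.4806% → 648 basis points.

648 basis points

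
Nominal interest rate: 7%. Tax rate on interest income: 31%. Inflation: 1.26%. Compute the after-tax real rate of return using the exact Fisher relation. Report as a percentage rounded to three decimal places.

3.526%

After-tax nominal return = 7% × (1 − 0.31) = 4.8300%.
1 + r = 1.04830 / 1.01260 = 1.035256
After-tax real rate = 1.035256 − 1 → 3.526%.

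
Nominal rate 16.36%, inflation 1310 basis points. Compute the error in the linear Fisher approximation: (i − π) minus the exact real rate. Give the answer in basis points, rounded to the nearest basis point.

Approximate: r ≈ 16.360% − 13.100% = 3.2600%
Exact: (1 + 0.1636)/(1 + 0.1310) − 1 = 2.8824%
Error = 3.2600% − 2.8824% = 0.3776% → 38 basis points.

38 basis points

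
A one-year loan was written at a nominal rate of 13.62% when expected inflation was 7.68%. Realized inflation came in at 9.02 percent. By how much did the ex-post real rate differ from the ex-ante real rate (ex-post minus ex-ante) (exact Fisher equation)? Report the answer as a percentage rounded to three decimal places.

-1.297%

Ex-ante: (1 + 0.1362)/(1 + 0.0768) − 1 = 5.5163%
Ex-post: (1 + 0.1362)/(1 + 0.0902) − 1 = 4.2194%
Difference (ex-post − ex-ante) = -1.2969% → -1.297%.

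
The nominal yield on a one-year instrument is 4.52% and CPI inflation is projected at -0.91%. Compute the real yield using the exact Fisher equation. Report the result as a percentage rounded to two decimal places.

5.48%

By the Fisher equation, 1 + r = (1 + i)/(1 + π).
1 + r = 1.04520 / 0.99090 = 1.054799
r = 1.054799 − 1 = 5.4799%, i.e. 5.48%.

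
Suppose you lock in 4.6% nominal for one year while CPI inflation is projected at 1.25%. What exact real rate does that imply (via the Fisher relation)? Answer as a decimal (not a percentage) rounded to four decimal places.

0.0331

1 + r = 1.04600 / 1.01250 = 1.033086
r = 1.033086 − 1 = 3.3086%, i.e. 0.0331.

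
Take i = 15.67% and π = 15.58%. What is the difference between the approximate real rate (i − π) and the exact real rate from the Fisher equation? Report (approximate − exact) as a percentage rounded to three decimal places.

0.012%

Approximate: r ≈ 15.670% − 15.580% = 0.0900%
Exact: (1 + 0.1567)/(1 + 0.1558) − 1 = 0.0779%
Error = 0.0900% − 0.0779% = 0.0121% → 0.012%.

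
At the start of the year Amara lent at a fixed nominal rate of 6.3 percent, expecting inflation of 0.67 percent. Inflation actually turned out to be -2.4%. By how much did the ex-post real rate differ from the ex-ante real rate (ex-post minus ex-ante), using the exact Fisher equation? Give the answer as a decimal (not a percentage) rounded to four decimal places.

Ex-ante: (1 + 0.0630)/(1 + 0.0067) − 1 = 5.5925%
Ex-post: (1 + 0.0630)/(1 − 0.0240) − 1 = 8.9139%
Difference (ex-post − ex-ante) = 3.3214% → 0.0332.

0.0332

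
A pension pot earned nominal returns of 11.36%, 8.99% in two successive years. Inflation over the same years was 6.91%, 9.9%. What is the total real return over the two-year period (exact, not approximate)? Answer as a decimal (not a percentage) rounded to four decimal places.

Nominal growth factor = 1.1136 × 1.0899 = 1.213713
Price-level growth factor = 1.0691 × 1.0990 = 1.174941
Real growth factor = 1.213713 / 1.174941 = 1.032999
Total real return = 1.032999 − 1 → 0.0330.

0.0330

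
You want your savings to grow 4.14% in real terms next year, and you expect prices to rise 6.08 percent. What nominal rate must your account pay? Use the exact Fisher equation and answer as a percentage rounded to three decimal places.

(1 + i) = (1 + r)(1 + π) = 1.04140 × 1.06080 = 1.10471712
i = 1.10471712 − 1, so the required nominal rate is 10.472%.

10.472%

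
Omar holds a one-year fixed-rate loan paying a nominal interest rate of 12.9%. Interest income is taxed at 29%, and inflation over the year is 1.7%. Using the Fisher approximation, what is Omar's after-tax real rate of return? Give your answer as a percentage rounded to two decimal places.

7.46%

After-tax nominal return = 12.9% × (1 − 0.29) = 9.1590%.
r ≈ 9.1590% − 1.7% → 7.46%.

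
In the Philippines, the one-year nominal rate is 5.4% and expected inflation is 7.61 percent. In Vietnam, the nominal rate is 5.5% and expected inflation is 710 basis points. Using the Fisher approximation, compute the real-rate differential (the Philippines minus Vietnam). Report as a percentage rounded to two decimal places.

The Philippines: 5.4% − 7.61% = -2.210%
Vietnam: 5.5% − 7.1% = -1.600%
Differential = -0.610% → -0.61%.

-0.61%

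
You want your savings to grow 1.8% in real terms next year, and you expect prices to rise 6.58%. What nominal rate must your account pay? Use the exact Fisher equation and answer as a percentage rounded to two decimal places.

(1 + i) = (1 + r)(1 + π) = 1.01800 × 1.06580 = 1.0849844
i = 1.0849844 − 1, so the required nominal rate is 8.50%.

8.50%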